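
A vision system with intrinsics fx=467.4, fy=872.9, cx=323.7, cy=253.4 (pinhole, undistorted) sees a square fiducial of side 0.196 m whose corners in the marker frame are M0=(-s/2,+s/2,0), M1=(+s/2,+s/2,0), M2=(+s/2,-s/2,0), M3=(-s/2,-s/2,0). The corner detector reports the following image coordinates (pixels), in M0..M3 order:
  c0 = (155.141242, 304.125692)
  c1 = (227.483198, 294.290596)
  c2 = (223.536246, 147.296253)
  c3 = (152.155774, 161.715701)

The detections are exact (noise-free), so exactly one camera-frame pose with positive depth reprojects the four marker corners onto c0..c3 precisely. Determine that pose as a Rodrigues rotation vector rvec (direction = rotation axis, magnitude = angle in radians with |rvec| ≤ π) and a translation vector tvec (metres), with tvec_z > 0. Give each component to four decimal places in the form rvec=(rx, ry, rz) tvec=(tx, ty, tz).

rvec=(-0.0641, 0.1997, -0.0716) tvec=(-0.3386, -0.0362, 1.1747)

Intrinsics K: fx=467.4, fy=872.9, cx=323.7, cy=253.4
Marker side s = 0.196 m; corners in marker frame (Z=0):
  M0 = (-0.0980, +0.0980, 0)
  M1 = (+0.0980, +0.0980, 0)
  M2 = (+0.0980, -0.0980, 0)
  M3 = (-0.0980, -0.0980, 0)
Detected image corners:
  c0 = (155.141242, 304.125692) px
  c1 = (227.483198, 294.290596) px
  c2 = (223.536246, 147.296253) px
  c3 = (152.155774, 161.715701) px
Planar DLT: solve 8×8 A·h = b for H (H[2,2]=1):
  H  [+335.02409 +6.22749 +188.98195]
  H  [-99.75687 +724.42312 +226.52910]
  H  [-0.16669 -0.06022 +1.00000]
B = K⁻¹H; ‖b₁‖=0.851305, ‖b₂‖=0.851305; λ = 2/(‖b₁‖+‖b₂‖) = 1.174668, sign → tz>0 ⇒ λ=+1.174668
r₁ = λ·B[:,0] = (+0.97758,-0.07740,-0.19580); r₂ = λ·B[:,1] = (+0.06464,+0.99540,-0.07074)
r₃ = r₁×r₂ = (+0.20038,+0.05650,+0.97809); SVD([r₁ r₂ r₃]) → R = UVᵀ:
  R  [+0.97758 +0.06464 +0.20038]
  R  [-0.07740 +0.99540 +0.05650]
  R  [-0.19580 -0.07074 +0.97809]
t = (-0.33857, -0.03616, +1.17467) m
tr R = 2.951070; θ = arccos((tr R − 1)/2) = 0.221654 rad = 12.700°
axis k = ((R−Rᵀ)₃₂, (R−Rᵀ)₁₃, (R−Rᵀ)₂₁) / (2 sinθ) = (-0.289394, +0.901044, -0.323065)
rvec = θ·k = (-0.064145, +0.199720, -0.071609)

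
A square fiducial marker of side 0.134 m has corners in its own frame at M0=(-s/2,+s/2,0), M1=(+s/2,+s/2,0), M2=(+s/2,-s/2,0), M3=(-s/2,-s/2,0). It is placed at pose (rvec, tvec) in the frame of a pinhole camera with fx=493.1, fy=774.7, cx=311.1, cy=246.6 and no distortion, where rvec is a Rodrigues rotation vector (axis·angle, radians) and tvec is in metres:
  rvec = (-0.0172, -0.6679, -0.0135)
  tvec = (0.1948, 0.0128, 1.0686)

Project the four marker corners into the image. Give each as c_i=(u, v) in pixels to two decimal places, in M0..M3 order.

c0=(380.00, 307.18) c1=(421.61, 301.99) c2=(420.38, 208.49) c3=(378.74, 206.11)

Intrinsics K: fx=493.1, fy=774.7, cx=311.1, cy=246.6
Marker side s = 0.134 m; corners in marker frame (Z=0):
  M0 = (-0.0670, +0.0670, 0)
  M1 = (+0.0670, +0.0670, 0)
  M2 = (+0.0670, -0.0670, 0)
  M3 = (-0.0670, -0.0670, 0)
rvec = (-0.0172, -0.6679, -0.0135), |rvec| = θ = 0.66826 rad = 38.288°
Rodrigues: sinθ=0.61962, 1−cosθ=0.21510; R = I + sinθ·[k]× + (1−cosθ)·[k]×²:
    [+0.78504 +0.01805 -0.61918]
    [-0.00698 +0.99977 +0.02029]
    [+0.61940 -0.01161 +0.78499]
t = (0.1948, 0.0128, 1.0686) m
M0: Pc = R·M0+t = (+0.14341, +0.08025, +1.02632); u = 493.1·(+0.14341)/1.02632 + 311.1 = 380.0025, v = 774.7·(+0.08025)/1.02632 + 246.6 = 307.1771
M1: Pc = R·M1+t = (+0.24861, +0.07932, +1.10932); u = 493.1·(+0.24861)/1.10932 + 311.1 = 421.6074, v = 774.7·(+0.07932)/1.10932 + 246.6 = 301.9911
M2: Pc = R·M2+t = (+0.24619, -0.05465, +1.11088); u = 493.1·(+0.24619)/1.11088 + 311.1 = 420.3790, v = 774.7·(-0.05465)/1.11088 + 246.6 = 208.4866
M3: Pc = R·M3+t = (+0.14099, -0.05372, +1.02788); u = 493.1·(+0.14099)/1.02788 + 311.1 = 378.7379, v = 774.7·(-0.05372)/1.02788 + 246.6 = 206.1144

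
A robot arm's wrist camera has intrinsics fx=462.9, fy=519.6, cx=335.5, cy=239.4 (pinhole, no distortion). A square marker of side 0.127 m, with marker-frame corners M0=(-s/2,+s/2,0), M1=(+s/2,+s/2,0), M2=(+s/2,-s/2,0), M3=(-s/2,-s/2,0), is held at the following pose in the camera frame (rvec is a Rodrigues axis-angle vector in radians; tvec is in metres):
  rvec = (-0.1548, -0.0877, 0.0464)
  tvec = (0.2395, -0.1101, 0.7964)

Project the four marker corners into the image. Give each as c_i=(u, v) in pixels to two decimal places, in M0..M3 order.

c0=(438.49, 205.62) c1=(510.99, 210.48) c2=(509.56, 130.94) c3=(438.84, 125.14)

Intrinsics K: fx=462.9, fy=519.6, cx=335.5, cy=239.4
Marker side s = 0.127 m; corners in marker frame (Z=0):
  M0 = (-0.0635, +0.0635, 0)
  M1 = (+0.0635, +0.0635, 0)
  M2 = (+0.0635, -0.0635, 0)
  M3 = (-0.0635, -0.0635, 0)
rvec = (-0.1548, -0.0877, 0.0464), |rvec| = θ = 0.18387 rad = 10.535°
Rodrigues: sinθ=0.18283, 1−cosθ=0.01686; R = I + sinθ·[k]× + (1−cosθ)·[k]×²:
    [+0.99509 -0.03937 -0.09079]
    [+0.05291 +0.98698 +0.15190]
    [+0.08363 -0.15596 +0.98422]
t = (0.2395, -0.1101, 0.7964) m
M0: Pc = R·M0+t = (+0.17381, -0.05079, +0.78119); u = 462.9·(+0.17381)/0.78119 + 335.5 = 438.4939, v = 519.6·(-0.05079)/0.78119 + 239.4 = 205.6198
M1: Pc = R·M1+t = (+0.30019, -0.04407, +0.79181); u = 462.9·(+0.30019)/0.79181 + 335.5 = 510.9938, v = 519.6·(-0.04407)/0.79181 + 239.4 = 210.4822
M2: Pc = R·M2+t = (+0.30519, -0.16941, +0.81161); u = 462.9·(+0.30519)/0.81161 + 335.5 = 509.5627, v = 519.6·(-0.16941)/0.81161 + 239.4 = 130.9404
M3: Pc = R·M3+t = (+0.17881, -0.17613, +0.80099); u = 462.9·(+0.17881)/0.80099 + 335.5 = 438.8366, v = 519.6·(-0.17613)/0.80099 + 239.4 = 125.1436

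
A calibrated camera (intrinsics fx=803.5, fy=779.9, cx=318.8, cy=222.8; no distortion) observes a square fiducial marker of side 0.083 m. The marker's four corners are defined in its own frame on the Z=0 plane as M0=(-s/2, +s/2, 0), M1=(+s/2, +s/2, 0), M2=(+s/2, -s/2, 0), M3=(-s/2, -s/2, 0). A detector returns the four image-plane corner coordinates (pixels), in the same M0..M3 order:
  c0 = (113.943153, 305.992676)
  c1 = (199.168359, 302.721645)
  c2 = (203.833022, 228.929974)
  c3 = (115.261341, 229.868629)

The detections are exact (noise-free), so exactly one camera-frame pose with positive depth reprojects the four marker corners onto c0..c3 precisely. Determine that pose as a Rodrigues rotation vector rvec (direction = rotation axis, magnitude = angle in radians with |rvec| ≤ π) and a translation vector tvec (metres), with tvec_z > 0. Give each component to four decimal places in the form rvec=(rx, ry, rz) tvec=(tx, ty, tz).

Intrinsics K: fx=803.5, fy=779.9, cx=318.8, cy=222.8
Marker side s = 0.083 m; corners in marker frame (Z=0):
  M0 = (-0.0415, +0.0415, 0)
  M1 = (+0.0415, +0.0415, 0)
  M2 = (+0.0415, -0.0415, 0)
  M3 = (-0.0415, -0.0415, 0)
Detected image corners:
  c0 = (113.943153, 305.992676) px
  c1 = (199.168359, 302.721645) px
  c2 = (203.833022, 228.929974) px
  c3 = (115.261341, 229.868629) px
Planar DLT: solve 8×8 A·h = b for H (H[2,2]=1):
  H  [+1107.94021 +39.07893 +158.72199]
  H  [+77.98920 +1030.27328 +267.60372]
  H  [+0.38829 +0.47734 +1.00000]
B = K⁻¹H; ‖b₁‖=1.284953, ‖b₂‖=1.284953; λ = 2/(‖b₁‖+‖b₂‖) = 0.778239, sign → tz>0 ⇒ λ=+0.778239
r₁ = λ·B[:,0] = (+0.95321,-0.00850,+0.30219); r₂ = λ·B[:,1] = (-0.10954,+0.92195,+0.37149)
r₃ = r₁×r₂ = (-0.28176,-0.38721,+0.87788); SVD([r₁ r₂ r₃]) → R = UVᵀ:
  R  [+0.95321 -0.10954 -0.28176]
  R  [-0.00850 +0.92195 -0.38721]
  R  [+0.30219 +0.37149 +0.87788]
t = (-0.15505, +0.04471, +0.77824) m
tr R = 2.753048; θ = arccos((tr R − 1)/2) = 0.502203 rad = 28.774°
axis k = ((R−Rᵀ)₃₂, (R−Rᵀ)₁₃, (R−Rᵀ)₂₁) / (2 sinθ) = (+0.788080, -0.606560, +0.104951)
rvec = θ·k = (+0.395776, -0.304616, +0.052707)

rvec=(0.3958, -0.3046, 0.0527) tvec=(-0.1550, 0.0447, 0.7782)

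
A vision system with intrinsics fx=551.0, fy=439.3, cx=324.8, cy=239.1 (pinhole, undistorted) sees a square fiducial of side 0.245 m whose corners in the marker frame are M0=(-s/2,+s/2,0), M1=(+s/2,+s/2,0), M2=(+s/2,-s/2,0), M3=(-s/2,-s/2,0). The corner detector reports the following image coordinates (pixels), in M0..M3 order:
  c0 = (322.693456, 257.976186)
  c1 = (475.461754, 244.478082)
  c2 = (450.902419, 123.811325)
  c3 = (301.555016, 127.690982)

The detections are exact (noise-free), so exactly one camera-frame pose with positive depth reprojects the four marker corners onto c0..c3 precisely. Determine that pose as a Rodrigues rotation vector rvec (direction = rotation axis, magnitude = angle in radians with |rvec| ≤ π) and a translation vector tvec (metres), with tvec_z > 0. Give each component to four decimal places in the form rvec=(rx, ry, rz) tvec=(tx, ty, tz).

rvec=(-0.1316, -0.2495, -0.1140) tvec=(0.0992, -0.0985, 0.8346)

Intrinsics K: fx=551.0, fy=439.3, cx=324.8, cy=239.1
Marker side s = 0.245 m; corners in marker frame (Z=0):
  M0 = (-0.1225, +0.1225, 0)
  M1 = (+0.1225, +0.1225, 0)
  M2 = (+0.1225, -0.1225, 0)
  M3 = (-0.1225, -0.1225, 0)
Detected image corners:
  c0 = (322.693456, 257.976186) px
  c1 = (475.461754, 244.478082) px
  c2 = (450.902419, 123.811325) px
  c3 = (301.555016, 127.690982) px
Planar DLT: solve 8×8 A·h = b for H (H[2,2]=1):
  H  [+734.02061 +39.90345 +390.26584]
  H  [+22.03703 +485.34741 +187.26475]
  H  [+0.30330 -0.13831 +1.00000]
B = K⁻¹H; ‖b₁‖=1.198109, ‖b₂‖=1.198109; λ = 2/(‖b₁‖+‖b₂‖) = 0.834649, sign → tz>0 ⇒ λ=+0.834649
r₁ = λ·B[:,0] = (+0.96266,-0.09591,+0.25315); r₂ = λ·B[:,1] = (+0.12849,+0.98497,-0.11544)
r₃ = r₁×r₂ = (-0.23827,+0.14366,+0.96051); SVD([r₁ r₂ r₃]) → R = UVᵀ:
  R  [+0.96266 +0.12849 -0.23827]
  R  [-0.09591 +0.98497 +0.14366]
  R  [+0.25315 -0.11544 +0.96051]
t = (+0.09917, -0.09848, +0.83465) m
tr R = 2.908143; θ = arccos((tr R − 1)/2) = 0.304251 rad = 17.432°
axis k = ((R−Rᵀ)₃₂, (R−Rᵀ)₁₃, (R−Rᵀ)₂₁) / (2 sinθ) = (-0.432440, -0.820192, -0.374541)
rvec = θ·k = (-0.131571, -0.249545, -0.113955)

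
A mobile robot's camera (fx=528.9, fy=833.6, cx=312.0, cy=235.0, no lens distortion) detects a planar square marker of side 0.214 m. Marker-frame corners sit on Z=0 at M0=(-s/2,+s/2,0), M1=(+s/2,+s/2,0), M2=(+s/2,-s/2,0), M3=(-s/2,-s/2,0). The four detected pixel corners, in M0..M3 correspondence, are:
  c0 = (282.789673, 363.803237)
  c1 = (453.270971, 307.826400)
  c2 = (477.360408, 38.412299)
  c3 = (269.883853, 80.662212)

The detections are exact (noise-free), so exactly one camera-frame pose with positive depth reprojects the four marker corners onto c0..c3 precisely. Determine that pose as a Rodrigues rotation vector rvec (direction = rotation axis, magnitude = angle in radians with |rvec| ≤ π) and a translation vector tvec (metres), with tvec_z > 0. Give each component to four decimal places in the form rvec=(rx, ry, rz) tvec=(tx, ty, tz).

rvec=(0.5442, -0.2683, -0.1036) tvec=(0.0669, -0.0167, 0.5655)

Intrinsics K: fx=528.9, fy=833.6, cx=312.0, cy=235.0
Marker side s = 0.214 m; corners in marker frame (Z=0):
  M0 = (-0.1070, +0.1070, 0)
  M1 = (+0.1070, +0.1070, 0)
  M2 = (+0.1070, -0.1070, 0)
  M3 = (-0.1070, -0.1070, 0)
Detected image corners:
  c0 = (282.789673, 363.803237) px
  c1 = (453.270971, 307.826400) px
  c2 = (477.360408, 38.412299) px
  c3 = (269.883853, 80.662212) px
Planar DLT: solve 8×8 A·h = b for H (H[2,2]=1):
  H  [+1021.68385 +313.78035 +374.56166]
  H  [-154.22740 +1472.80710 +210.32808]
  H  [+0.39688 +0.92653 +1.00000]
B = K⁻¹H; ‖b₁‖=1.768470, ‖b₂‖=1.768470; λ = 2/(‖b₁‖+‖b₂‖) = 0.565461, sign → tz>0 ⇒ λ=+0.565461
r₁ = λ·B[:,0] = (+0.95992,-0.16788,+0.22442); r₂ = λ·B[:,1] = (+0.02641,+0.85136,+0.52392)
r₃ = r₁×r₂ = (-0.27902,-0.49699,+0.82167); SVD([r₁ r₂ r₃]) → R = UVᵀ:
  R  [+0.95992 +0.02641 -0.27902]
  R  [-0.16788 +0.85136 -0.49699]
  R  [+0.22442 +0.52392 +0.82167]
t = (+0.06689, -0.01674, +0.56546) m
tr R = 2.632957; θ = arccos((tr R − 1)/2) = 0.615511 rad = 35.266°
axis k = ((R−Rᵀ)₃₂, (R−Rᵀ)₁₃, (R−Rᵀ)₂₁) / (2 sinθ) = (+0.884091, -0.435973, -0.168257)
rvec = θ·k = (+0.544168, -0.268347, -0.103564)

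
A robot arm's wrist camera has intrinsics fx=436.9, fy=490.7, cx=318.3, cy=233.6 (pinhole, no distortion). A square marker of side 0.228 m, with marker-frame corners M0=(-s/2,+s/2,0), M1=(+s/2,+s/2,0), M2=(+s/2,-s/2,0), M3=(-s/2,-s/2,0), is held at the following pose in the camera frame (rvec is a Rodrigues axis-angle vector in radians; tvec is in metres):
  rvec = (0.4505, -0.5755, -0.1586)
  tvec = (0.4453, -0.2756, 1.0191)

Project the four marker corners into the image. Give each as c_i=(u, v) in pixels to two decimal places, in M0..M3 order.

c0=(470.26, 164.24) c1=(528.60, 144.50) c2=(547.84, 38.06) c3=(485.24, 47.02)

Intrinsics K: fx=436.9, fy=490.7, cx=318.3, cy=233.6
Marker side s = 0.228 m; corners in marker frame (Z=0):
  M0 = (-0.1140, +0.1140, 0)
  M1 = (+0.1140, +0.1140, 0)
  M2 = (+0.1140, -0.1140, 0)
  M3 = (-0.1140, -0.1140, 0)
rvec = (0.4505, -0.5755, -0.1586), |rvec| = θ = 0.74787 rad = 42.850°
Rodrigues: sinθ=0.68008, 1−cosθ=0.26686; R = I + sinθ·[k]× + (1−cosθ)·[k]×²:
    [+0.82997 +0.02052 -0.55742]
    [-0.26792 +0.89117 -0.36612]
    [+0.48924 +0.45321 +0.74514]
t = (0.4453, -0.2756, 1.0191) m
M0: Pc = R·M0+t = (+0.35302, -0.14346, +1.01499); u = 436.9·(+0.35302)/1.01499 + 318.3 = 470.2573, v = 490.7·(-0.14346)/1.01499 + 233.6 = 164.2422
M1: Pc = R·M1+t = (+0.54226, -0.20455, +1.12654); u = 436.9·(+0.54226)/1.12654 + 318.3 = 528.6005, v = 490.7·(-0.20455)/1.12654 + 233.6 = 144.5016
M2: Pc = R·M2+t = (+0.53758, -0.40774, +1.02321); u = 436.9·(+0.53758)/1.02321 + 318.3 = 547.8406, v = 490.7·(-0.40774)/1.02321 + 233.6 = 38.0617
M3: Pc = R·M3+t = (+0.34834, -0.34665, +0.91166); u = 436.9·(+0.34834)/0.91166 + 318.3 = 485.2386, v = 490.7·(-0.34665)/0.91166 + 233.6 = 47.0163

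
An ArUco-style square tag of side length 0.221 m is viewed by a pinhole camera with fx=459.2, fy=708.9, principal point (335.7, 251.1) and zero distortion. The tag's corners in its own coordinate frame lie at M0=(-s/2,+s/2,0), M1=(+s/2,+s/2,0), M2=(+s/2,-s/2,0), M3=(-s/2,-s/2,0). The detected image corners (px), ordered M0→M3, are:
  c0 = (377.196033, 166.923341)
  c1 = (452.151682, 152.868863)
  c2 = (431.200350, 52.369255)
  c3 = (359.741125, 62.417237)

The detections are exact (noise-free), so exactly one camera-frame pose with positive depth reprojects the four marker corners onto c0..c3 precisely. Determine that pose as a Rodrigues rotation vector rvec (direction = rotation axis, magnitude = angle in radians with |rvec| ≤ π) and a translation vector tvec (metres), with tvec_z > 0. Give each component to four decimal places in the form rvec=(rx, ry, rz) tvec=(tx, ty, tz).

Intrinsics K: fx=459.2, fy=708.9, cx=335.7, cy=251.1
Marker side s = 0.221 m; corners in marker frame (Z=0):
  M0 = (-0.1105, +0.1105, 0)
  M1 = (+0.1105, +0.1105, 0)
  M2 = (+0.1105, -0.1105, 0)
  M3 = (-0.1105, -0.1105, 0)
Detected image corners:
  c0 = (377.196033, 166.923341) px
  c1 = (452.151682, 152.868863) px
  c2 = (431.200350, 52.369255) px
  c3 = (359.741125, 62.417237) px
Planar DLT: solve 8×8 A·h = b for H (H[2,2]=1):
  H  [+390.54746 -16.13151 +405.39638]
  H  [-38.31292 +436.00024 +107.10469]
  H  [+0.14692 -0.25465 +1.00000]
B = K⁻¹H; ‖b₁‖=0.764865, ‖b₂‖=0.764865; λ = 2/(‖b₁‖+‖b₂‖) = 1.307420, sign → tz>0 ⇒ λ=+1.307420
r₁ = λ·B[:,0] = (+0.97153,-0.13870,+0.19209); r₂ = λ·B[:,1] = (+0.19746,+0.92204,-0.33294)
r₃ = r₁×r₂ = (-0.13094,+0.36139,+0.92318); SVD([r₁ r₂ r₃]) → R = UVᵀ:
  R  [+0.97153 +0.19746 -0.13094]
  R  [-0.13870 +0.92204 +0.36139]
  R  [+0.19209 -0.33294 +0.92318]
t = (+0.19844, -0.26557, +1.30742) m
tr R = 2.816745; θ = arccos((tr R − 1)/2) = 0.431421 rad = 24.719°
axis k = ((R−Rᵀ)₃₂, (R−Rᵀ)₁₃, (R−Rᵀ)₂₁) / (2 sinθ) = (-0.830207, -0.386248, -0.401956)
rvec = θ·k = (-0.358169, -0.166635, -0.173412)

rvec=(-0.3582, -0.1666, -0.1734) tvec=(0.1984, -0.2656, 1.3074)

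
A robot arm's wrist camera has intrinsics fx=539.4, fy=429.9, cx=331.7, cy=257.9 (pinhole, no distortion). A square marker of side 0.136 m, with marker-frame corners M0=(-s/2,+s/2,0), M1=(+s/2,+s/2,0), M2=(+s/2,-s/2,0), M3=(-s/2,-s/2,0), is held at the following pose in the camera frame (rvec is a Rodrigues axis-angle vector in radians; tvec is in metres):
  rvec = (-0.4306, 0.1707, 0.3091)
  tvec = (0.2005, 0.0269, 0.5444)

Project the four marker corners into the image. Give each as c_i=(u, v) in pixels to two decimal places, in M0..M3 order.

Intrinsics K: fx=539.4, fy=429.9, cx=331.7, cy=257.9
Marker side s = 0.136 m; corners in marker frame (Z=0):
  M0 = (-0.0680, +0.0680, 0)
  M1 = (+0.0680, +0.0680, 0)
  M2 = (+0.0680, -0.0680, 0)
  M3 = (-0.0680, -0.0680, 0)
rvec = (-0.4306, 0.1707, 0.3091), |rvec| = θ = 0.55686 rad = 31.906°
Rodrigues: sinθ=0.52853, 1−cosθ=0.15108; R = I + sinθ·[k]× + (1−cosθ)·[k]×²:
    [+0.93925 -0.32918 +0.09717]
    [+0.25756 +0.86311 +0.43439]
    [-0.22686 -0.38298 +0.89547]
t = (0.2005, 0.0269, 0.5444) m
M0: Pc = R·M0+t = (+0.11425, +0.06808, +0.53378); u = 539.4·(+0.11425)/0.53378 + 331.7 = 447.1484, v = 429.9·(+0.06808)/0.53378 + 257.9 = 312.7286
M1: Pc = R·M1+t = (+0.24198, +0.10311, +0.50293); u = 539.4·(+0.24198)/0.50293 + 331.7 = 591.2320, v = 429.9·(+0.10311)/0.50293 + 257.9 = 346.0337
M2: Pc = R·M2+t = (+0.28675, -0.01428, +0.55502); u = 539.4·(+0.28675)/0.55502 + 331.7 = 610.3854, v = 429.9·(-0.01428)/0.55502 + 257.9 = 246.8409
M3: Pc = R·M3+t = (+0.15902, -0.04931, +0.58587); u = 539.4·(+0.15902)/0.58587 + 331.7 = 478.1026, v = 429.9·(-0.04931)/0.58587 + 257.9 = 221.7204

c0=(447.15, 312.73) c1=(591.23, 346.03) c2=(610.39, 246.84) c3=(478.10, 221.72)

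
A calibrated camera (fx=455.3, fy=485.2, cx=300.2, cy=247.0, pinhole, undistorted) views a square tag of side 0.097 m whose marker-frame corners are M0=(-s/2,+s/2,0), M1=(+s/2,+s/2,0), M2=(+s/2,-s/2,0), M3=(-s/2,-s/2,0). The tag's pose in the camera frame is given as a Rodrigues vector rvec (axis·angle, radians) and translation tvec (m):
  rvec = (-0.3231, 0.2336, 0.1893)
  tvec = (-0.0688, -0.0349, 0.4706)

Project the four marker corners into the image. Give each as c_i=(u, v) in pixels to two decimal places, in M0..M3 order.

c0=(178.02, 250.28) c1=(266.22, 265.95) c2=(288.85, 172.04) c3=(204.53, 161.95)

Intrinsics K: fx=455.3, fy=485.2, cx=300.2, cy=247.0
Marker side s = 0.097 m; corners in marker frame (Z=0):
  M0 = (-0.0485, +0.0485, 0)
  M1 = (+0.0485, +0.0485, 0)
  M2 = (+0.0485, -0.0485, 0)
  M3 = (-0.0485, -0.0485, 0)
rvec = (-0.3231, 0.2336, 0.1893), |rvec| = θ = 0.44136 rad = 25.288°
Rodrigues: sinθ=0.42717, 1−cosθ=0.09583; R = I + sinθ·[k]× + (1−cosθ)·[k]×²:
    [+0.95553 -0.22034 +0.19600]
    [+0.14608 +0.93102 +0.33447]
    [-0.25618 -0.29096 +0.92180]
t = (-0.0688, -0.0349, 0.4706) m
M0: Pc = R·M0+t = (-0.12583, +0.00317, +0.46891); u = 455.3·(-0.12583)/0.46891 + 300.2 = 178.0233, v = 485.2·(+0.00317)/0.46891 + 247.0 = 250.2793
M1: Pc = R·M1+t = (-0.03314, +0.01734, +0.44406); u = 455.3·(-0.03314)/0.44406 + 300.2 = 266.2178, v = 485.2·(+0.01734)/0.44406 + 247.0 = 265.9456
M2: Pc = R·M2+t = (-0.01177, -0.07297, +0.47229); u = 455.3·(-0.01177)/0.47229 + 300.2 = 288.8531, v = 485.2·(-0.07297)/0.47229 + 247.0 = 172.0357
M3: Pc = R·M3+t = (-0.10446, -0.08714, +0.49714); u = 455.3·(-0.10446)/0.49714 + 300.2 = 204.5340, v = 485.2·(-0.08714)/0.49714 + 247.0 = 161.9528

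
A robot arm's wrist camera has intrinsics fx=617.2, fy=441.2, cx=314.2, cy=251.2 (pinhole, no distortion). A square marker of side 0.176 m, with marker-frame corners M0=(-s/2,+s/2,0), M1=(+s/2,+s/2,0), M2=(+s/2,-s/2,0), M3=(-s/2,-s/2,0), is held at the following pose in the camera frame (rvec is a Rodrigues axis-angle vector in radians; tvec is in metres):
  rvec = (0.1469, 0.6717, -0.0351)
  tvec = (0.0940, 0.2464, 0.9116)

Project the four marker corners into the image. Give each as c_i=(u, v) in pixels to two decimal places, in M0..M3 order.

c0=(334.51, 401.13) c1=(435.04, 421.40) c2=(427.91, 335.01) c3=(325.90, 324.18)

Intrinsics K: fx=617.2, fy=441.2, cx=314.2, cy=251.2
Marker side s = 0.176 m; corners in marker frame (Z=0):
  M0 = (-0.0880, +0.0880, 0)
  M1 = (+0.0880, +0.0880, 0)
  M2 = (+0.0880, -0.0880, 0)
  M3 = (-0.0880, -0.0880, 0)
rvec = (0.1469, 0.6717, -0.0351), |rvec| = θ = 0.68847 rad = 39.446°
Rodrigues: sinθ=0.63536, 1−cosθ=0.22778; R = I + sinθ·[k]× + (1−cosθ)·[k]×²:
    [+0.78259 +0.07981 +0.61740]
    [+0.01503 +0.98904 -0.14690]
    [-0.62236 +0.12424 +0.77281]
t = (0.0940, 0.2464, 0.9116) m
M0: Pc = R·M0+t = (+0.03216, +0.33211, +0.97730); u = 617.2·(+0.03216)/0.97730 + 314.2 = 334.5073, v = 441.2·(+0.33211)/0.97730 + 251.2 = 401.1317
M1: Pc = R·M1+t = (+0.16989, +0.33476, +0.86777); u = 617.2·(+0.16989)/0.86777 + 314.2 = 435.0354, v = 441.2·(+0.33476)/0.86777 + 251.2 = 421.4016
M2: Pc = R·M2+t = (+0.15584, +0.16069, +0.84590); u = 617.2·(+0.15584)/0.84590 + 314.2 = 427.9100, v = 441.2·(+0.16069)/0.84590 + 251.2 = 335.0103
M3: Pc = R·M3+t = (+0.01811, +0.15804, +0.95543); u = 617.2·(+0.01811)/0.95543 + 314.2 = 325.8981, v = 441.2·(+0.15804)/0.95543 + 251.2 = 324.1807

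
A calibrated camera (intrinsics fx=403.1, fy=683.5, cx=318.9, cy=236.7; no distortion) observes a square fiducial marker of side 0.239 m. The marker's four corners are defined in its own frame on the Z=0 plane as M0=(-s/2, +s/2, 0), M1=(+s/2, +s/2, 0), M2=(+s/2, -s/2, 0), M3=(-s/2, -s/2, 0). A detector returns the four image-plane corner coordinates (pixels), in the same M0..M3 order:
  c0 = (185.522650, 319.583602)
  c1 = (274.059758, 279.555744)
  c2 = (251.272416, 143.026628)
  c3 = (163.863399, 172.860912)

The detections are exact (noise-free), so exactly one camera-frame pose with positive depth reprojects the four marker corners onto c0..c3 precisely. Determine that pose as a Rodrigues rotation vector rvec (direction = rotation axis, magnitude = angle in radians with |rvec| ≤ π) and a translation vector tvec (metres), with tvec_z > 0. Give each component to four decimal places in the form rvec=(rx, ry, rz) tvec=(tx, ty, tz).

Intrinsics K: fx=403.1, fy=683.5, cx=318.9, cy=236.7
Marker side s = 0.239 m; corners in marker frame (Z=0):
  M0 = (-0.1195, +0.1195, 0)
  M1 = (+0.1195, +0.1195, 0)
  M2 = (+0.1195, -0.1195, 0)
  M3 = (-0.1195, -0.1195, 0)
Detected image corners:
  c0 = (185.522650, 319.583602) px
  c1 = (274.059758, 279.555744) px
  c2 = (251.272416, 143.026628) px
  c3 = (163.863399, 172.860912) px
Planar DLT: solve 8×8 A·h = b for H (H[2,2]=1):
  H  [+427.32285 +66.35579 +219.94205]
  H  [-83.84350 +563.95053 +227.15764]
  H  [+0.27103 -0.12212 +1.00000]
B = K⁻¹H; ‖b₁‖=0.914060, ‖b₂‖=0.914060; λ = 2/(‖b₁‖+‖b₂‖) = 1.094020, sign → tz>0 ⇒ λ=+1.094020
r₁ = λ·B[:,0] = (+0.92518,-0.23689,+0.29651); r₂ = λ·B[:,1] = (+0.28579,+0.94893,-0.13360)
r₃ = r₁×r₂ = (-0.24972,+0.20835,+0.94564); SVD([r₁ r₂ r₃]) → R = UVᵀ:
  R  [+0.92518 +0.28579 -0.24972]
  R  [-0.23689 +0.94893 +0.20835]
  R  [+0.29651 -0.13360 +0.94564]
t = (-0.26857, -0.01527, +1.09402) m
tr R = 2.819755; θ = arccos((tr R − 1)/2) = 0.427807 rad = 24.512°
axis k = ((R−Rᵀ)₃₂, (R−Rᵀ)₁₃, (R−Rᵀ)₂₁) / (2 sinθ) = (-0.412107, -0.658315, -0.629912)
rvec = θ·k = (-0.176303, -0.281632, -0.269481)

rvec=(-0.1763, -0.2816, -0.2695) tvec=(-0.2686, -0.0153, 1.0940)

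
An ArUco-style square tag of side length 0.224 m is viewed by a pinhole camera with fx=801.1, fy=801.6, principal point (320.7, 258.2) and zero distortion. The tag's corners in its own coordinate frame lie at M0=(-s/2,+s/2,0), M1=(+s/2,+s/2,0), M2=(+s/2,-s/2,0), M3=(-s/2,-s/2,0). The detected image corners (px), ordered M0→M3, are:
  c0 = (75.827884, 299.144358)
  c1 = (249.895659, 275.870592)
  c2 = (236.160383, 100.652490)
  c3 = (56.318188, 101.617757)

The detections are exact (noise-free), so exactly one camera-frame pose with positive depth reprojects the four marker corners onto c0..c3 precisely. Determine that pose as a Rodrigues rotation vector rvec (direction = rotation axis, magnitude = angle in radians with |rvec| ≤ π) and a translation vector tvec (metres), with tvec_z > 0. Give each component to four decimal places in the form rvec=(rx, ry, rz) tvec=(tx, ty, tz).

rvec=(0.0702, -0.5556, -0.0936) tvec=(-0.1941, -0.0764, 0.9676)

Intrinsics K: fx=801.1, fy=801.6, cx=320.7, cy=258.2
Marker side s = 0.224 m; corners in marker frame (Z=0):
  M0 = (-0.1120, +0.1120, 0)
  M1 = (+0.1120, +0.1120, 0)
  M2 = (+0.1120, -0.1120, 0)
  M3 = (-0.1120, -0.1120, 0)
Detected image corners:
  c0 = (75.827884, 299.144358) px
  c1 = (249.895659, 275.870592) px
  c2 = (236.160383, 100.652490) px
  c3 = (56.318188, 101.617757) px
Planar DLT: solve 8×8 A·h = b for H (H[2,2]=1):
  H  [+873.38134 +88.09450 +159.99534]
  H  [+50.40414 +847.44643 +194.94493]
  H  [+0.54054 +0.09490 +1.00000]
B = K⁻¹H; ‖b₁‖=1.033511, ‖b₂‖=1.033511; λ = 2/(‖b₁‖+‖b₂‖) = 0.967575, sign → tz>0 ⇒ λ=+0.967575
r₁ = λ·B[:,0] = (+0.84550,-0.10762,+0.52301); r₂ = λ·B[:,1] = (+0.06964,+0.99334,+0.09183)
r₃ = r₁×r₂ = (-0.52941,-0.04122,+0.84736); SVD([r₁ r₂ r₃]) → R = UVᵀ:
  R  [+0.84550 +0.06964 -0.52941]
  R  [-0.10762 +0.99334 -0.04122]
  R  [+0.52301 +0.09183 +0.84736]
t = (-0.19410, -0.07635, +0.96758) m
tr R = 2.686203; θ = arccos((tr R − 1)/2) = 0.567771 rad = 32.531°
axis k = ((R−Rᵀ)₃₂, (R−Rᵀ)₁₃, (R−Rᵀ)₂₁) / (2 sinθ) = (+0.123701, -0.978536, -0.164821)
rvec = θ·k = (+0.070234, -0.555585, -0.093580)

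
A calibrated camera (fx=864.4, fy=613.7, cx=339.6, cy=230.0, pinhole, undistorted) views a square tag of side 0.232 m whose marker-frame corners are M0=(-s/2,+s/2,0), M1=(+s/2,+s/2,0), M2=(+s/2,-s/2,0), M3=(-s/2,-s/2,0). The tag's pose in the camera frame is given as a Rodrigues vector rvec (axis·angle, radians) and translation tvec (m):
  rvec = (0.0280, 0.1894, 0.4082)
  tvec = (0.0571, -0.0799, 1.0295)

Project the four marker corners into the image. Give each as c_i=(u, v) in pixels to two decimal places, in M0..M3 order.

c0=(263.74, 218.68) c1=(438.32, 273.84) c2=(518.30, 144.02) c3=(338.03, 93.18)

Intrinsics K: fx=864.4, fy=613.7, cx=339.6, cy=230.0
Marker side s = 0.232 m; corners in marker frame (Z=0):
  M0 = (-0.1160, +0.1160, 0)
  M1 = (+0.1160, +0.1160, 0)
  M2 = (+0.1160, -0.1160, 0)
  M3 = (-0.1160, -0.1160, 0)
rvec = (0.0280, 0.1894, 0.4082), |rvec| = θ = 0.45087 rad = 25.833°
Rodrigues: sinθ=0.43575, 1−cosθ=0.09993; R = I + sinθ·[k]× + (1−cosθ)·[k]×²:
    [+0.90045 -0.39190 +0.18867]
    [+0.39712 +0.91770 +0.01095]
    [-0.17743 +0.06507 +0.98198]
t = (0.0571, -0.0799, 1.0295) m
M0: Pc = R·M0+t = (-0.09281, -0.01951, +1.05763); u = 864.4·(-0.09281)/1.05763 + 339.6 = 263.7437, v = 613.7·(-0.01951)/1.05763 + 230.0 = 218.6780
M1: Pc = R·M1+t = (+0.11609, +0.07262, +1.01647); u = 864.4·(+0.11609)/1.01647 + 339.6 = 438.3243, v = 613.7·(+0.07262)/1.01647 + 230.0 = 273.8444
M2: Pc = R·M2+t = (+0.20701, -0.14029, +1.00137); u = 864.4·(+0.20701)/1.00137 + 339.6 = 518.2975, v = 613.7·(-0.14029)/1.00137 + 230.0 = 144.0231
M3: Pc = R·M3+t = (-0.00189, -0.23242, +1.04253); u = 864.4·(-0.00189)/1.04253 + 339.6 = 338.0314, v = 613.7·(-0.23242)/1.04253 + 230.0 = 93.1838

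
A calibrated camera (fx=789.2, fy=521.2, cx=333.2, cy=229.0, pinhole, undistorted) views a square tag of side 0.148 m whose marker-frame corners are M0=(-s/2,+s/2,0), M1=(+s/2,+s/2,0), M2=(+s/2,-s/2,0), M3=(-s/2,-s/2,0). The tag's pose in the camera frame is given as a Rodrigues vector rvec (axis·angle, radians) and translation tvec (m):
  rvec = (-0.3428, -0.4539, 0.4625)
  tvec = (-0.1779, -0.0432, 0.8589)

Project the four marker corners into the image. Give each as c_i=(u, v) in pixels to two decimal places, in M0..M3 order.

Intrinsics K: fx=789.2, fy=521.2, cx=333.2, cy=229.0
Marker side s = 0.148 m; corners in marker frame (Z=0):
  M0 = (-0.0740, +0.0740, 0)
  M1 = (+0.0740, +0.0740, 0)
  M2 = (+0.0740, -0.0740, 0)
  M3 = (-0.0740, -0.0740, 0)
rvec = (-0.3428, -0.4539, 0.4625), |rvec| = θ = 0.73311 rad = 42.004°
Rodrigues: sinθ=0.66918, 1−cosθ=0.25690; R = I + sinθ·[k]× + (1−cosθ)·[k]×²:
    [+0.79927 -0.34780 -0.49011]
    [+0.49655 +0.84158 +0.21256]
    [+0.33854 -0.41326 +0.84535]
t = (-0.1779, -0.0432, 0.8589) m
M0: Pc = R·M0+t = (-0.26278, -0.01767, +0.80327); u = 789.2·(-0.26278)/0.80327 + 333.2 = 75.0191, v = 521.2·(-0.01767)/0.80327 + 229.0 = 217.5364
M1: Pc = R·M1+t = (-0.14449, +0.05582, +0.85337); u = 789.2·(-0.14449)/0.85337 + 333.2 = 199.5745, v = 521.2·(+0.05582)/0.85337 + 229.0 = 263.0932
M2: Pc = R·M2+t = (-0.09302, -0.06873, +0.91453); u = 789.2·(-0.09302)/0.91453 + 333.2 = 252.9305, v = 521.2·(-0.06873)/0.91453 + 229.0 = 189.8288
M3: Pc = R·M3+t = (-0.21131, -0.14222, +0.86443); u = 789.2·(-0.21131)/0.86443 + 333.2 = 140.2805, v = 521.2·(-0.14222)/0.86443 + 229.0 = 143.2488

c0=(75.02, 217.54) c1=(199.57, 263.09) c2=(252.93, 189.83) c3=(140.28, 143.25)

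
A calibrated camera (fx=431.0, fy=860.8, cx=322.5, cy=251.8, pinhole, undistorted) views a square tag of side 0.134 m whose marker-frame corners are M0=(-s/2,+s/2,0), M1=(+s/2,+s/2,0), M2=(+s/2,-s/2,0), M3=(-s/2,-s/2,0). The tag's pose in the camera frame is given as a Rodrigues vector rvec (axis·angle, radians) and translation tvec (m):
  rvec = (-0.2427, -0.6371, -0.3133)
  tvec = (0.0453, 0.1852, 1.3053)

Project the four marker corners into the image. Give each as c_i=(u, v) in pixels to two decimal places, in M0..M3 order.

Intrinsics K: fx=431.0, fy=860.8, cx=322.5, cy=251.8
Marker side s = 0.134 m; corners in marker frame (Z=0):
  M0 = (-0.0670, +0.0670, 0)
  M1 = (+0.0670, +0.0670, 0)
  M2 = (+0.0670, -0.0670, 0)
  M3 = (-0.0670, -0.0670, 0)
rvec = (-0.2427, -0.6371, -0.3133), |rvec| = θ = 0.75030 rad = 42.989°
Rodrigues: sinθ=0.68186, 1−cosθ=0.26852; R = I + sinθ·[k]× + (1−cosθ)·[k]×²:
    [+0.75958 +0.35847 -0.54272]
    [-0.21097 +0.92509 +0.31577]
    [+0.61525 -0.12535 +0.77830]
t = (0.0453, 0.1852, 1.3053) m
M0: Pc = R·M0+t = (+0.01843, +0.26132, +1.25568); u = 431.0·(+0.01843)/1.25568 + 322.5 = 328.8246, v = 860.8·(+0.26132)/1.25568 + 251.8 = 430.9385
M1: Pc = R·M1+t = (+0.12021, +0.23305, +1.33812); u = 431.0·(+0.12021)/1.33812 + 322.5 = 361.2186, v = 860.8·(+0.23305)/1.33812 + 251.8 = 401.7159
M2: Pc = R·M2+t = (+0.07217, +0.10908, +1.35492); u = 431.0·(+0.07217)/1.35492 + 322.5 = 345.4585, v = 860.8·(+0.10908)/1.35492 + 251.8 = 321.1028
M3: Pc = R·M3+t = (-0.02961, +0.13735, +1.27248); u = 431.0·(-0.02961)/1.27248 + 322.5 = 312.4710, v = 860.8·(+0.13735)/1.27248 + 251.8 = 344.7168

c0=(328.82, 430.94) c1=(361.22, 401.72) c2=(345.46, 321.10) c3=(312.47, 344.72)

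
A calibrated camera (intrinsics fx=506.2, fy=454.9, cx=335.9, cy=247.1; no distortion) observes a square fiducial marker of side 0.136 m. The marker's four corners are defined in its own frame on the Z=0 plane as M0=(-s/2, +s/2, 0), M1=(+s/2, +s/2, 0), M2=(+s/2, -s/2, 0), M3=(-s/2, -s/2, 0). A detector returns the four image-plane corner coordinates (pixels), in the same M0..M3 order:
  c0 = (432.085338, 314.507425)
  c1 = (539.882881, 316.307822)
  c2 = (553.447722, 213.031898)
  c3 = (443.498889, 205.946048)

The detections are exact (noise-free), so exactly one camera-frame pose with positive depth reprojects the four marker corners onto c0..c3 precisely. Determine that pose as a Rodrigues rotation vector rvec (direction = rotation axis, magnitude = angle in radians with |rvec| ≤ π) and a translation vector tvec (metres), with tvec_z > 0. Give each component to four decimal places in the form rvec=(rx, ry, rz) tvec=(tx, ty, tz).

Intrinsics K: fx=506.2, fy=454.9, cx=335.9, cy=247.1
Marker side s = 0.136 m; corners in marker frame (Z=0):
  M0 = (-0.0680, +0.0680, 0)
  M1 = (+0.0680, +0.0680, 0)
  M2 = (+0.0680, -0.0680, 0)
  M3 = (-0.0680, -0.0680, 0)
Detected image corners:
  c0 = (432.085338, 314.507425) px
  c1 = (539.882881, 316.307822) px
  c2 = (553.447722, 213.031898) px
  c3 = (443.498889, 205.946048) px
Planar DLT: solve 8×8 A·h = b for H (H[2,2]=1):
  H  [+977.19562 -0.23253 +493.47878]
  H  [+126.66797 +827.28159 +263.17412]
  H  [+0.35910 +0.18648 +1.00000]
B = K⁻¹H; ‖b₁‖=1.731859, ‖b₂‖=1.731859; λ = 2/(‖b₁‖+‖b₂‖) = 0.577414, sign → tz>0 ⇒ λ=+0.577414
r₁ = λ·B[:,0] = (+0.97708,+0.04815,+0.20735); r₂ = λ·B[:,1] = (-0.07172,+0.99160,+0.10768)
r₃ = r₁×r₂ = (-0.20042,-0.12008,+0.97232); SVD([r₁ r₂ r₃]) → R = UVᵀ:
  R  [+0.97708 -0.07172 -0.20042]
  R  [+0.04815 +0.99160 -0.12008]
  R  [+0.20735 +0.10768 +0.97232]
t = (+0.17975, +0.02040, +0.57741) m
tr R = 2.941000; θ = arccos((tr R − 1)/2) = 0.243500 rad = 13.952°
axis k = ((R−Rᵀ)₃₂, (R−Rᵀ)₁₃, (R−Rᵀ)₂₁) / (2 sinθ) = (+0.472334, -0.845638, +0.248589)
rvec = θ·k = (+0.115013, -0.205913, +0.060531)

rvec=(0.1150, -0.2059, 0.0605) tvec=(0.1797, 0.0204, 0.5774)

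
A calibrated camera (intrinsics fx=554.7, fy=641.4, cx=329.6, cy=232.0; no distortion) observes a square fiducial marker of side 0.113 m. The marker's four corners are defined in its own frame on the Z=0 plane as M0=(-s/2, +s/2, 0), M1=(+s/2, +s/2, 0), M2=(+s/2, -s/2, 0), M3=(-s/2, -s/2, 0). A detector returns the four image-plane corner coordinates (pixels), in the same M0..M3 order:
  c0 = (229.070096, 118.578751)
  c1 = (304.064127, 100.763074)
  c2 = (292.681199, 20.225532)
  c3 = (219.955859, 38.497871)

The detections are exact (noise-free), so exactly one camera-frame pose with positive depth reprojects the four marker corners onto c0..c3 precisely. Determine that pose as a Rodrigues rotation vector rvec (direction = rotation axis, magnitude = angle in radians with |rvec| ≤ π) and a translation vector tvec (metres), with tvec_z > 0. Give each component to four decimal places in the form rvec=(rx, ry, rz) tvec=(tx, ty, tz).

rvec=(-0.2046, 0.1079, -0.1736) tvec=(-0.1014, -0.2089, 0.8220)

Intrinsics K: fx=554.7, fy=641.4, cx=329.6, cy=232.0
Marker side s = 0.113 m; corners in marker frame (Z=0):
  M0 = (-0.0565, +0.0565, 0)
  M1 = (+0.0565, +0.0565, 0)
  M2 = (+0.0565, -0.0565, 0)
  M3 = (-0.0565, -0.0565, 0)
Detected image corners:
  c0 = (229.070096, 118.578751) px
  c1 = (304.064127, 100.763074) px
  c2 = (292.681199, 20.225532) px
  c3 = (219.955859, 38.497871) px
Planar DLT: solve 8×8 A·h = b for H (H[2,2]=1):
  H  [+625.23687 +23.48637 +261.14306]
  H  [-167.22048 +692.83440 +68.98868]
  H  [-0.10803 -0.25684 +1.00000]
B = K⁻¹H; ‖b₁‖=1.216598, ‖b₂‖=1.216598; λ = 2/(‖b₁‖+‖b₂‖) = 0.821964, sign → tz>0 ⇒ λ=+0.821964
r₁ = λ·B[:,0] = (+0.97925,-0.18218,-0.08879); r₂ = λ·B[:,1] = (+0.16024,+0.96424,-0.21111)
r₃ = r₁×r₂ = (+0.12408,+0.19250,+0.97342); SVD([r₁ r₂ r₃]) → R = UVᵀ:
  R  [+0.97925 +0.16024 +0.12408]
  R  [-0.18218 +0.96424 +0.19250]
  R  [-0.08879 -0.21111 +0.97342]
t = (-0.10144, -0.20890, +0.82196) m
tr R = 2.916907; θ = arccos((tr R − 1)/2) = 0.289266 rad = 16.574°
axis k = ((R−Rᵀ)₃₂, (R−Rᵀ)₁₃, (R−Rᵀ)₂₁) / (2 sinθ) = (-0.707469, +0.373136, -0.600214)
rvec = θ·k = (-0.204647, +0.107936, -0.173621)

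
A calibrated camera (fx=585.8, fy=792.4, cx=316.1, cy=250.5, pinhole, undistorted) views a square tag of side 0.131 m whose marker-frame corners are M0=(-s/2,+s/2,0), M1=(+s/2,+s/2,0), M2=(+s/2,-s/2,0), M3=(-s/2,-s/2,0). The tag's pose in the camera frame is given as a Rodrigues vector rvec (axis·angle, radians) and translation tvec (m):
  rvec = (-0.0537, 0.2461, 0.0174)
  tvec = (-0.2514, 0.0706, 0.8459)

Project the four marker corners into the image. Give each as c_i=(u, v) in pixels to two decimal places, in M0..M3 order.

Intrinsics K: fx=585.8, fy=792.4, cx=316.1, cy=250.5
Marker side s = 0.131 m; corners in marker frame (Z=0):
  M0 = (-0.0655, +0.0655, 0)
  M1 = (+0.0655, +0.0655, 0)
  M2 = (+0.0655, -0.0655, 0)
  M3 = (-0.0655, -0.0655, 0)
rvec = (-0.0537, 0.2461, 0.0174), |rvec| = θ = 0.25249 rad = 14.467°
Rodrigues: sinθ=0.24982, 1−cosθ=0.03171; R = I + sinθ·[k]× + (1−cosθ)·[k]×²:
    [+0.96973 -0.02379 +0.24303]
    [+0.01064 +0.99842 +0.05526]
    [-0.24396 -0.05100 +0.96844]
t = (-0.2514, 0.0706, 0.8459) m
M0: Pc = R·M0+t = (-0.31648, +0.13530, +0.85854); u = 585.8·(-0.31648)/0.85854 + 316.1 = 100.1619, v = 792.4·(+0.13530)/0.85854 + 250.5 = 375.3761
M1: Pc = R·M1+t = (-0.18944, +0.13669, +0.82658); u = 585.8·(-0.18944)/0.82658 + 316.1 = 181.8426, v = 792.4·(+0.13669)/0.82658 + 250.5 = 381.5409
M2: Pc = R·M2+t = (-0.18632, +0.00590, +0.83326); u = 585.8·(-0.18632)/0.83326 + 316.1 = 185.1099, v = 792.4·(+0.00590)/0.83326 + 250.5 = 256.1115
M3: Pc = R·M3+t = (-0.31336, +0.00451, +0.86522); u = 585.8·(-0.31336)/0.86522 + 316.1 = 103.9392, v = 792.4·(+0.00451)/0.86522 + 250.5 = 254.6274

c0=(100.16, 375.38) c1=(181.84, 381.54) c2=(185.11, 256.11) c3=(103.94, 254.63)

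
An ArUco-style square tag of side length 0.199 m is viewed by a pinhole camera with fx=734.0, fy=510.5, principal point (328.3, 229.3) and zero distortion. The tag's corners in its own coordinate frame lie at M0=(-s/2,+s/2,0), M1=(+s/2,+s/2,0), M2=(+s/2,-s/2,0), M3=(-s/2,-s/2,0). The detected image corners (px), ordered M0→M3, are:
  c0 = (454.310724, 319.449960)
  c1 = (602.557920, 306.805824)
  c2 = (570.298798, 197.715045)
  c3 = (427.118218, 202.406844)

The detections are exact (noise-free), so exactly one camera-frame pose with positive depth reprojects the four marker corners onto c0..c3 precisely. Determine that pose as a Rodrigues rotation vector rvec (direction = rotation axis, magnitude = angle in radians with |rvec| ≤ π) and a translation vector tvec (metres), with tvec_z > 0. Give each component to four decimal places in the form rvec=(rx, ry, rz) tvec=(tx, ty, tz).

rvec=(-0.2336, -0.2914, -0.0945) tvec=(0.2250, 0.0445, 0.8816)

Intrinsics K: fx=734.0, fy=510.5, cx=328.3, cy=229.3
Marker side s = 0.199 m; corners in marker frame (Z=0):
  M0 = (-0.0995, +0.0995, 0)
  M1 = (+0.0995, +0.0995, 0)
  M2 = (+0.0995, -0.0995, 0)
  M3 = (-0.0995, -0.0995, 0)
Detected image corners:
  c0 = (454.310724, 319.449960) px
  c1 = (602.557920, 306.805824) px
  c2 = (570.298798, 197.715045) px
  c3 = (427.118218, 202.406844) px
Planar DLT: solve 8×8 A·h = b for H (H[2,2]=1):
  H  [+903.86700 +24.98758 +515.63907]
  H  [+42.83361 +505.15027 +255.08299]
  H  [+0.33480 -0.24303 +1.00000]
B = K⁻¹H; ‖b₁‖=1.134257, ‖b₂‖=1.134257; λ = 2/(‖b₁‖+‖b₂‖) = 0.881635, sign → tz>0 ⇒ λ=+0.881635
r₁ = λ·B[:,0] = (+0.95364,-0.05861,+0.29517); r₂ = λ·B[:,1] = (+0.12585,+0.96864,-0.21426)
r₃ = r₁×r₂ = (-0.27336,+0.24148,+0.93111); SVD([r₁ r₂ r₃]) → R = UVᵀ:
  R  [+0.95364 +0.12585 -0.27336]
  R  [-0.05861 +0.96864 +0.24148]
  R  [+0.29517 -0.21426 +0.93111]
t = (+0.22502, +0.04453, +0.88163) m
tr R = 2.853390; θ = arccos((tr R − 1)/2) = 0.385276 rad = 22.075°
axis k = ((R−Rᵀ)₃₂, (R−Rᵀ)₁₃, (R−Rᵀ)₂₁) / (2 sinθ) = (-0.606335, -0.756395, -0.245408)
rvec = θ·k = (-0.233606, -0.291421, -0.094550)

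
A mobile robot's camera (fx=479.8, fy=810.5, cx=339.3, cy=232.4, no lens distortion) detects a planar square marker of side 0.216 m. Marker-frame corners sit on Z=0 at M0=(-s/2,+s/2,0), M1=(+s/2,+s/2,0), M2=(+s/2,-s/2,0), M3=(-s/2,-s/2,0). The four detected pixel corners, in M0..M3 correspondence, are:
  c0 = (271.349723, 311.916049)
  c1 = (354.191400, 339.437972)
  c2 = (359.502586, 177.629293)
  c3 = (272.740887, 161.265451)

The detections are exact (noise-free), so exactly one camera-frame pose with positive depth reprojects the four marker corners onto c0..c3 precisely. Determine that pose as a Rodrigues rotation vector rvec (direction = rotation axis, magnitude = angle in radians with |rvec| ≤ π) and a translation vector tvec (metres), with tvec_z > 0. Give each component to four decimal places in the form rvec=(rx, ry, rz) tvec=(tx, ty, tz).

Intrinsics K: fx=479.8, fy=810.5, cx=339.3, cy=232.4
Marker side s = 0.216 m; corners in marker frame (Z=0):
  M0 = (-0.1080, +0.1080, 0)
  M1 = (+0.1080, +0.1080, 0)
  M2 = (+0.1080, -0.1080, 0)
  M3 = (-0.1080, -0.1080, 0)
Detected image corners:
  c0 = (271.349723, 311.916049) px
  c1 = (354.191400, 339.437972) px
  c2 = (359.502586, 177.629293) px
  c3 = (272.740887, 161.265451) px
Planar DLT: solve 8×8 A·h = b for H (H[2,2]=1):
  H  [+279.60648 +47.67335 +312.76730]
  H  [+13.33937 +771.75563 +248.82300]
  H  [-0.35872 +0.19983 +1.00000]
B = K⁻¹H; ‖b₁‖=0.917897, ‖b₂‖=0.917897; λ = 2/(‖b₁‖+‖b₂‖) = 1.089447, sign → tz>0 ⇒ λ=+1.089447
r₁ = λ·B[:,0] = (+0.91125,+0.12999,-0.39081); r₂ = λ·B[:,1] = (-0.04571,+0.97494,+0.21771)
r₃ = r₁×r₂ = (+0.40931,-0.18052,+0.89436); SVD([r₁ r₂ r₃]) → R = UVᵀ:
  R  [+0.91125 -0.04571 +0.40931]
  R  [+0.12999 +0.97494 -0.18052]
  R  [-0.39081 +0.21771 +0.89436]
t = (-0.06025, +0.02208, +1.08945) m
tr R = 2.780549; θ = arccos((tr R − 1)/2) = 0.472849 rad = 27.092°
axis k = ((R−Rᵀ)₃₂, (R−Rᵀ)₁₃, (R−Rᵀ)₂₁) / (2 sinθ) = (+0.437206, +0.878432, +0.192892)
rvec = θ·k = (+0.206733, +0.415366, +0.091209)

rvec=(0.2067, 0.4154, 0.0912) tvec=(-0.0602, 0.0221, 1.0894)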